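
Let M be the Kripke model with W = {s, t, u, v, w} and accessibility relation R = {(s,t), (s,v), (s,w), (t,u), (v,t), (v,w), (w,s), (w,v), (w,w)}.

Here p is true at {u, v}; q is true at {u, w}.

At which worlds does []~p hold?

{u, v}

s: successors {t, v, w}; ~p there: t:T, v:F, w:T. ✗
t: successors {u}; ~p there: u:F. ✗
u: no successors, so []~p holds vacuously. ✓
v: successors {t, w}; ~p there: t:T, w:T. ✓
w: successors {s, v, w}; ~p there: s:T, v:F, w:T. ✗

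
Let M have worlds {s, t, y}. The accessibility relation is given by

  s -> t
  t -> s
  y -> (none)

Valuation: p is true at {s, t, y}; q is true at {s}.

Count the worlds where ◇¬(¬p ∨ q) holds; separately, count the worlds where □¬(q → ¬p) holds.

For ◇¬(¬p ∨ q):
s: successors {t}; ¬(¬p ∨ q) there: t:T. ✓
t: successors {s}; ¬(¬p ∨ q) there: s:F. ✗
y: no successors, so ◇¬(¬p ∨ q) fails. ✗
— 1 world.
For □¬(q → ¬p):
s: successors {t}; ¬(q → ¬p) there: t:F. ✗
t: successors {s}; ¬(q → ¬p) there: s:T. ✓
y: no successors, so □¬(q → ¬p) holds vacuously. ✓
— 2 worlds.

1 and 2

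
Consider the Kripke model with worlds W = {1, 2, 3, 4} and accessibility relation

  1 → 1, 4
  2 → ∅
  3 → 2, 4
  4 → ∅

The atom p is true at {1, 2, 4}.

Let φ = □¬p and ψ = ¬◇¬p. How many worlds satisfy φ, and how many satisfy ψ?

2 and 4

For □¬p:
1: successors {1, 4}; ¬p there: 1:F, 4:F. ✗
2: no successors, so □¬p holds vacuously. ✓
3: successors {2, 4}; ¬p there: 2:F, 4:F. ✗
4: no successors, so □¬p holds vacuously. ✓
— 2 worlds.
For ¬◇¬p:
1: ◇¬p is F. ✓
2: ◇¬p is F. ✓
3: ◇¬p is F. ✓
4: ◇¬p is F. ✓
— 4 worlds.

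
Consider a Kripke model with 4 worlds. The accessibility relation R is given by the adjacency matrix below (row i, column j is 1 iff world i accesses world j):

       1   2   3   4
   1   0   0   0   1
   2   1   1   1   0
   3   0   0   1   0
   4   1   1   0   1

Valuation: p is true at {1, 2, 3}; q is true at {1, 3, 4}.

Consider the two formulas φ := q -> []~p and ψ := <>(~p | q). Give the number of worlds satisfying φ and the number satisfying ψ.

For q -> []~p:
1: q is T, []~p is T. ✓
2: q is F, []~p is F. ✓
3: q is T, []~p is F. ✗
4: q is T, []~p is F. ✗
— 2 worlds.
For <>(~p | q):
1: successors {4}; ~p | q there: 4:T. ✓
2: successors {1, 2, 3}; ~p | q there: 1:T, 2:F, 3:T. ✓
3: successors {3}; ~p | q there: 3:T. ✓
4: successors {1, 2, 4}; ~p | q there: 1:T, 2:F, 4:T. ✓
— 4 worlds.

2 and 4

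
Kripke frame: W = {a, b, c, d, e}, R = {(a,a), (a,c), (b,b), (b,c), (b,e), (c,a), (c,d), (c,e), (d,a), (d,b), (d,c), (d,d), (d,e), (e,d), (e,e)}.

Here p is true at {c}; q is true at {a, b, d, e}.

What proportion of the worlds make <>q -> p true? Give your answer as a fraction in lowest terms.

a: <>q is T, p is F. ✗
b: <>q is T, p is F. ✗
c: <>q is T, p is T. ✓
d: <>q is T, p is F. ✗
e: <>q is T, p is F. ✗
That's 1 of 5 worlds, so 1/5.

1/5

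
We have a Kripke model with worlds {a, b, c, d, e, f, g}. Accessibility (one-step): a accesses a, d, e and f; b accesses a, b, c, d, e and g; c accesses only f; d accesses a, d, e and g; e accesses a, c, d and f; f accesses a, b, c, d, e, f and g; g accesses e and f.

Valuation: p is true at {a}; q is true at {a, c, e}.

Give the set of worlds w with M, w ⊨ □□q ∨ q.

a: □□q is F, q is T. ✓
b: □□q is F, q is F. ✗
c: □□q is F, q is T. ✓
d: □□q is F, q is F. ✗
e: □□q is F, q is T. ✓
f: □□q is F, q is F. ✗
g: □□q is F, q is F. ✗

{a, c, e}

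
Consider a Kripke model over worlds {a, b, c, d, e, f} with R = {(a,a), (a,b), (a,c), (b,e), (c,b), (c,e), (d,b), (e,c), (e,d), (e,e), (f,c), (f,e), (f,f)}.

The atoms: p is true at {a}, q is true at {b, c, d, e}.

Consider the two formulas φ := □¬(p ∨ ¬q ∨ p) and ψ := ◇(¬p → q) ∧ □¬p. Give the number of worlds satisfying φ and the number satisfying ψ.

4 and 5

For □¬(p ∨ ¬q ∨ p):
a: successors {a, b, c}; ¬(p ∨ ¬q ∨ p) there: a:F, b:T, c:T. ✗
b: successors {e}; ¬(p ∨ ¬q ∨ p) there: e:T. ✓
c: successors {b, e}; ¬(p ∨ ¬q ∨ p) there: b:T, e:T. ✓
d: successors {b}; ¬(p ∨ ¬q ∨ p) there: b:T. ✓
e: successors {c, d, e}; ¬(p ∨ ¬q ∨ p) there: c:T, d:T, e:T. ✓
f: successors {c, e, f}; ¬(p ∨ ¬q ∨ p) there: c:T, e:T, f:F. ✗
— 4 worlds.
For ◇(¬p → q) ∧ □¬p:
a: ◇(¬p → q) is T, □¬p is F. ✗
b: ◇(¬p → q) is T, □¬p is T. ✓
c: ◇(¬p → q) is T, □¬p is T. ✓
d: ◇(¬p → q) is T, □¬p is T. ✓
e: ◇(¬p → q) is T, □¬p is T. ✓
f: ◇(¬p → q) is T, □¬p is T. ✓
— 5 worlds.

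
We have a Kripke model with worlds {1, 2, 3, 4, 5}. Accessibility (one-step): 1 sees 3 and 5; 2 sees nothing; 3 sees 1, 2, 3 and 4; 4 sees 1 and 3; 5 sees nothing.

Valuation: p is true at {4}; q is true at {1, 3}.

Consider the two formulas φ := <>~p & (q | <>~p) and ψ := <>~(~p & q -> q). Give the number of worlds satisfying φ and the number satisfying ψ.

3 and 0

For <>~p & (q | <>~p):
1: <>~p is T, q | <>~p is T. ✓
2: <>~p is F, q | <>~p is F. ✗
3: <>~p is T, q | <>~p is T. ✓
4: <>~p is T, q | <>~p is T. ✓
5: <>~p is F, q | <>~p is F. ✗
— 3 worlds.
For <>~(~p & q -> q):
1: successors {3, 5}; ~(~p & q -> q) there: 3:F, 5:F. ✗
2: no successors, so <>~(~p & q -> q) fails. ✗
3: successors {1, 2, 3, 4}; ~(~p & q -> q) there: 1:F, 2:F, 3:F, 4:F. ✗
4: successors {1, 3}; ~(~p & q -> q) there: 1:F, 3:F. ✗
5: no successors, so <>~(~p & q -> q) fails. ✗
— 0 worlds.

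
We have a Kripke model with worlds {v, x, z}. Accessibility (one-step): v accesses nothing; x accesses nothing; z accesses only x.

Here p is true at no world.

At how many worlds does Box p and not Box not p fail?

3

v: Box p is T, not Box not p is F. ✗
x: Box p is T, not Box not p is F. ✗
z: Box p is F, not Box not p is F. ✗
Satisfying worlds: ∅.
So Box p and not Box not p fails at the other 3 worlds.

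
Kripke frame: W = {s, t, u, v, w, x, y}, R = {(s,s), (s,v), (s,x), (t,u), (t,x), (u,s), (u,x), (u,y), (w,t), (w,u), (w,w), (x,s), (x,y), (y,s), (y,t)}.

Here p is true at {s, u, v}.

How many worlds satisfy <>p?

s: successors {s, v, x}; p there: s:T, v:T, x:F. ✓
t: successors {u, x}; p there: u:T, x:F. ✓
u: successors {s, x, y}; p there: s:T, x:F, y:F. ✓
v: no successors, so <>p fails. ✗
w: successors {t, u, w}; p there: t:F, u:T, w:F. ✓
x: successors {s, y}; p there: s:T, y:F. ✓
y: successors {s, t}; p there: s:T, t:F. ✓
Satisfying worlds: {s, t, u, w, x, y}.

6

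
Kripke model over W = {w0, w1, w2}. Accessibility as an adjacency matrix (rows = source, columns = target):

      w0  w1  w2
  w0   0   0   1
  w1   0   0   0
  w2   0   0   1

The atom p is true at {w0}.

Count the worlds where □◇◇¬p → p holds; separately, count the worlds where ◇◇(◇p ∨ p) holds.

For □◇◇¬p → p:
w0: □◇◇¬p is T, p is T. ✓
w1: □◇◇¬p is T, p is F. ✗
w2: □◇◇¬p is T, p is F. ✗
— 1 world.
For ◇◇(◇p ∨ p):
w0: successors {w2}; ◇(◇p ∨ p) there: w2:F. ✗
w1: no successors, so ◇◇(◇p ∨ p) fails. ✗
w2: successors {w2}; ◇(◇p ∨ p) there: w2:F. ✗
— 0 worlds.

1 and 0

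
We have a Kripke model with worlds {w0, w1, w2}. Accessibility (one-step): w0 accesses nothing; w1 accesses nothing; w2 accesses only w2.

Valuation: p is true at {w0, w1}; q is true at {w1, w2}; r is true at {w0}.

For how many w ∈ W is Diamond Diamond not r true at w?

w0: no successors, so Diamond Diamond not r fails. ✗
w1: no successors, so Diamond Diamond not r fails. ✗
w2: successors {w2}; Diamond not r there: w2:T. ✓
Satisfying worlds: {w2}.

1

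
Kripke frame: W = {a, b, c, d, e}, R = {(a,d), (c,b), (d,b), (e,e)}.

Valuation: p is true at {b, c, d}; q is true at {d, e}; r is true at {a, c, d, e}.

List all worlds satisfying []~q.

{b, c, d}

a: successors {d}; ~q there: d:F. ✗
b: no successors, so []~q holds vacuously. ✓
c: successors {b}; ~q there: b:T. ✓
d: successors {b}; ~q there: b:T. ✓
e: successors {e}; ~q there: e:F. ✗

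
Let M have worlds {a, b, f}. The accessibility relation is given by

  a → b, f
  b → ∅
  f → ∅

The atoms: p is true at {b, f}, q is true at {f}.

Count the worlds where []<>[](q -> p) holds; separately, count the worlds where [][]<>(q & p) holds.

For []<>[](q -> p):
a: successors {b, f}; <>[](q -> p) there: b:F, f:F. ✗
b: no successors, so []<>[](q -> p) holds vacuously. ✓
f: no successors, so []<>[](q -> p) holds vacuously. ✓
— 2 worlds.
For [][]<>(q & p):
a: successors {b, f}; []<>(q & p) there: b:T, f:T. ✓
b: no successors, so [][]<>(q & p) holds vacuously. ✓
f: no successors, so [][]<>(q & p) holds vacuously. ✓
— 3 worlds.

2 and 3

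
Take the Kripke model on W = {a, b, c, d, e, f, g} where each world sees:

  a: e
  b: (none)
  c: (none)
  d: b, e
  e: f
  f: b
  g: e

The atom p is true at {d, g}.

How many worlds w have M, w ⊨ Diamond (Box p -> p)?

a: successors {e}; Box p -> p there: e:T. ✓
b: no successors, so Diamond (Box p -> p) fails. ✗
c: no successors, so Diamond (Box p -> p) fails. ✗
d: successors {b, e}; Box p -> p there: b:F, e:T. ✓
e: successors {f}; Box p -> p there: f:T. ✓
f: successors {b}; Box p -> p there: b:F. ✗
g: successors {e}; Box p -> p there: e:T. ✓
Satisfying worlds: {a, d, e, g}.

4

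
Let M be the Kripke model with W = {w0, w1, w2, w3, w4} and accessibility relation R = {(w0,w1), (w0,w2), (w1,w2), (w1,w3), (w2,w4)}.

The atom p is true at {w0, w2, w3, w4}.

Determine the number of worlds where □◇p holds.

3

w0: successors {w1, w2}; ◇p there: w1:T, w2:T. ✓
w1: successors {w2, w3}; ◇p there: w2:T, w3:F. ✗
w2: successors {w4}; ◇p there: w4:F. ✗
w3: no successors, so □◇p holds vacuously. ✓
w4: no successors, so □◇p holds vacuously. ✓
Satisfying worlds: {w0, w3, w4}.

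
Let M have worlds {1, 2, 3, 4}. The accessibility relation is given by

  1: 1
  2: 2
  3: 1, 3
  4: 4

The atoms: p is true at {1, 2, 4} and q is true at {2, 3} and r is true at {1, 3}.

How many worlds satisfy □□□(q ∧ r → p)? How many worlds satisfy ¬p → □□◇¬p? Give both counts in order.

3 and 3

For □□□(q ∧ r → p):
1: successors {1}; □□(q ∧ r → p) there: 1:T. ✓
2: successors {2}; □□(q ∧ r → p) there: 2:T. ✓
3: successors {1, 3}; □□(q ∧ r → p) there: 1:T, 3:F. ✗
4: successors {4}; □□(q ∧ r → p) there: 4:T. ✓
— 3 worlds.
For ¬p → □□◇¬p:
1: ¬p is F, □□◇¬p is F. ✓
2: ¬p is F, □□◇¬p is F. ✓
3: ¬p is T, □□◇¬p is F. ✗
4: ¬p is F, □□◇¬p is F. ✓
— 3 worlds.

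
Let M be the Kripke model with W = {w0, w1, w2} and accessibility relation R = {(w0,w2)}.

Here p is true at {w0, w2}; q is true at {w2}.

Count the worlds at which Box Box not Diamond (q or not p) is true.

w0: successors {w2}; Box not Diamond (q or not p) there: w2:T. ✓
w1: no successors, so Box Box not Diamond (q or not p) holds vacuously. ✓
w2: no successors, so Box Box not Diamond (q or not p) holds vacuously. ✓
Satisfying worlds: {w0, w1, w2}.

3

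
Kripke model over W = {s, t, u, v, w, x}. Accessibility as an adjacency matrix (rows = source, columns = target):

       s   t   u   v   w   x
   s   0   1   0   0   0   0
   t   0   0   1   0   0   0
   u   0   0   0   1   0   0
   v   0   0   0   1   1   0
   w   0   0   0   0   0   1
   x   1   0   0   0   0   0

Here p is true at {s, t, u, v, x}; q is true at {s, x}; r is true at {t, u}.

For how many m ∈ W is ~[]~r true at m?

s: []~r is F. ✓
t: []~r is F. ✓
u: []~r is T. ✗
v: []~r is T. ✗
w: []~r is T. ✗
x: []~r is T. ✗
Satisfying worlds: {s, t}.

2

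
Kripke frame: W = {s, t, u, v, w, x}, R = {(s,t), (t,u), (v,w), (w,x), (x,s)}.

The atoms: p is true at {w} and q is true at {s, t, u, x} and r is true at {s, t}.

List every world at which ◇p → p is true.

s: ◇p is F, p is F. ✓
t: ◇p is F, p is F. ✓
u: ◇p is F, p is F. ✓
v: ◇p is T, p is F. ✗
w: ◇p is F, p is T. ✓
x: ◇p is F, p is F. ✓

{s, t, u, w, x}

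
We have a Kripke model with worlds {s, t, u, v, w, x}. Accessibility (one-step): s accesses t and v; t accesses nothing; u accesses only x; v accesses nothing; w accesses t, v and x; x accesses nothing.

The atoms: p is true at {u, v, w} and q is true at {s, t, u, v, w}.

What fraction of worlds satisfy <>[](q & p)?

1/2

s: successors {t, v}; [](q & p) there: t:T, v:T. ✓
t: no successors, so <>[](q & p) fails. ✗
u: successors {x}; [](q & p) there: x:T. ✓
v: no successors, so <>[](q & p) fails. ✗
w: successors {t, v, x}; [](q & p) there: t:T, v:T, x:T. ✓
x: no successors, so <>[](q & p) fails. ✗
That's 3 of 6 worlds, so 3/6 = 1/2.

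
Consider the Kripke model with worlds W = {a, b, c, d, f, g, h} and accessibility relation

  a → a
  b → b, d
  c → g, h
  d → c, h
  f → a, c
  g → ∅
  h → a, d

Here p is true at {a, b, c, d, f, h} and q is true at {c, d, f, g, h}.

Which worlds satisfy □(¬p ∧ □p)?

{g}

a: successors {a}; ¬p ∧ □p there: a:F. ✗
b: successors {b, d}; ¬p ∧ □p there: b:F, d:F. ✗
c: successors {g, h}; ¬p ∧ □p there: g:T, h:F. ✗
d: successors {c, h}; ¬p ∧ □p there: c:F, h:F. ✗
f: successors {a, c}; ¬p ∧ □p there: a:F, c:F. ✗
g: no successors, so □(¬p ∧ □p) holds vacuously. ✓
h: successors {a, d}; ¬p ∧ □p there: a:F, d:F. ✗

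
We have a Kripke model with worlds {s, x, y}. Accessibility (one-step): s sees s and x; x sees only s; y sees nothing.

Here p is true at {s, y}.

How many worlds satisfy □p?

2

s: successors {s, x}; p there: s:T, x:F. ✗
x: successors {s}; p there: s:T. ✓
y: no successors, so □p holds vacuously. ✓
Satisfying worlds: {x, y}.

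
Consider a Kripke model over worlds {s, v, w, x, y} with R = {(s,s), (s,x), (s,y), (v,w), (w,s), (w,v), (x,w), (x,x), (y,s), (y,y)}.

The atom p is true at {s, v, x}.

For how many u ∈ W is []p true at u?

s: successors {s, x, y}; p there: s:T, x:T, y:F. ✗
v: successors {w}; p there: w:F. ✗
w: successors {s, v}; p there: s:T, v:T. ✓
x: successors {w, x}; p there: w:F, x:T. ✗
y: successors {s, y}; p there: s:T, y:F. ✗
Satisfying worlds: {w}.

1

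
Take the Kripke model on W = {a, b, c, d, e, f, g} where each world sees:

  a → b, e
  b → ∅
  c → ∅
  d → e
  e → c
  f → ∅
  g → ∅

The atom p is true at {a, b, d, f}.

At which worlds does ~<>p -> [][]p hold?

{a, b, c, e, f, g}

a: ~<>p is F, [][]p is F. ✓
b: ~<>p is T, [][]p is T. ✓
c: ~<>p is T, [][]p is T. ✓
d: ~<>p is T, [][]p is F. ✗
e: ~<>p is T, [][]p is T. ✓
f: ~<>p is T, [][]p is T. ✓
g: ~<>p is T, [][]p is T. ✓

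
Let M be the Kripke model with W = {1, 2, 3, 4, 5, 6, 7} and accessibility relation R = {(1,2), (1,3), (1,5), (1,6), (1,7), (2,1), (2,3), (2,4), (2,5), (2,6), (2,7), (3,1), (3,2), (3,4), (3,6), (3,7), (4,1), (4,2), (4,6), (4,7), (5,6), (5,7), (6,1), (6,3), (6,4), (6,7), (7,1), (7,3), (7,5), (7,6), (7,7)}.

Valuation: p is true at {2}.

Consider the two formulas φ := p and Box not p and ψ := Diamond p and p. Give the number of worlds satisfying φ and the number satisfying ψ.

1 and 0

For p and Box not p:
1: p is F, Box not p is F. ✗
2: p is T, Box not p is T. ✓
3: p is F, Box not p is F. ✗
4: p is F, Box not p is F. ✗
5: p is F, Box not p is T. ✗
6: p is F, Box not p is T. ✗
7: p is F, Box not p is T. ✗
— 1 world.
For Diamond p and p:
1: Diamond p is T, p is F. ✗
2: Diamond p is F, p is T. ✗
3: Diamond p is T, p is F. ✗
4: Diamond p is T, p is F. ✗
5: Diamond p is F, p is F. ✗
6: Diamond p is F, p is F. ✗
7: Diamond p is F, p is F. ✗
— 0 worlds.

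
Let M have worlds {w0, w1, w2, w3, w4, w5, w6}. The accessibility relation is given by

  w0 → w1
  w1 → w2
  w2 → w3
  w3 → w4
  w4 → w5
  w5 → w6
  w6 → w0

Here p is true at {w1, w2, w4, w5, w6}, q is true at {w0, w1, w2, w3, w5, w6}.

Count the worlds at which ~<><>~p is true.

5

w0: <><>~p is F. ✓
w1: <><>~p is T. ✗
w2: <><>~p is F. ✓
w3: <><>~p is F. ✓
w4: <><>~p is F. ✓
w5: <><>~p is T. ✗
w6: <><>~p is F. ✓
Satisfying worlds: {w0, w2, w3, w4, w6}.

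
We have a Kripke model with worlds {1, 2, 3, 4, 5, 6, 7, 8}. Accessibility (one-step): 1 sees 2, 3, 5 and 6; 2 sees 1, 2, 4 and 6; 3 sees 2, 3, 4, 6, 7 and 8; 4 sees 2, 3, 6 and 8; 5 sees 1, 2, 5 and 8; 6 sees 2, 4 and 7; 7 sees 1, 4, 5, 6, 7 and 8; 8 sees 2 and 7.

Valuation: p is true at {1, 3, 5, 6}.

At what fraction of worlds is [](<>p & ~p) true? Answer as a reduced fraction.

1: successors {2, 3, 5, 6}; <>p & ~p there: 2:T, 3:F, 5:F, 6:F. ✗
2: successors {1, 2, 4, 6}; <>p & ~p there: 1:F, 2:T, 4:T, 6:F. ✗
3: successors {2, 3, 4, 6, 7, 8}; <>p & ~p there: 2:T, 3:F, 4:T, 6:F, 7:T, 8:F. ✗
4: successors {2, 3, 6, 8}; <>p & ~p there: 2:T, 3:F, 6:F, 8:F. ✗
5: successors {1, 2, 5, 8}; <>p & ~p there: 1:F, 2:T, 5:F, 8:F. ✗
6: successors {2, 4, 7}; <>p & ~p there: 2:T, 4:T, 7:T. ✓
7: successors {1, 4, 5, 6, 7, 8}; <>p & ~p there: 1:F, 4:T, 5:F, 6:F, 7:T, 8:F. ✗
8: successors {2, 7}; <>p & ~p there: 2:T, 7:T. ✓
That's 2 of 8 worlds, so 2/8 = 1/4.

1/4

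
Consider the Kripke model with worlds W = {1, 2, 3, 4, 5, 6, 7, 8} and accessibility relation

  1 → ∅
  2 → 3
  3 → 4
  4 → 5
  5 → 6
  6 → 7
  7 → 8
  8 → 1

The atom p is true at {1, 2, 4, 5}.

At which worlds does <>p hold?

1: no successors, so <>p fails. ✗
2: successors {3}; p there: 3:F. ✗
3: successors {4}; p there: 4:T. ✓
4: successors {5}; p there: 5:T. ✓
5: successors {6}; p there: 6:F. ✗
6: successors {7}; p there: 7:F. ✗
7: successors {8}; p there: 8:F. ✗
8: successors {1}; p there: 1:T. ✓

{3, 4, 8}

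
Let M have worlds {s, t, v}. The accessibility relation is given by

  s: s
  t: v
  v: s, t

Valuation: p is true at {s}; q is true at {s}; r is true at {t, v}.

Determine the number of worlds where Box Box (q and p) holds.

s: successors {s}; Box (q and p) there: s:T. ✓
t: successors {v}; Box (q and p) there: v:F. ✗
v: successors {s, t}; Box (q and p) there: s:T, t:F. ✗
Satisfying worlds: {s}.

1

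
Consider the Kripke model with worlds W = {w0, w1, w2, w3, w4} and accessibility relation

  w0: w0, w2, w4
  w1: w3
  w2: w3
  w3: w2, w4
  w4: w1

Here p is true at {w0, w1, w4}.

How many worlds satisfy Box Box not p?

1

w0: successors {w0, w2, w4}; Box not p there: w0:F, w2:T, w4:F. ✗
w1: successors {w3}; Box not p there: w3:F. ✗
w2: successors {w3}; Box not p there: w3:F. ✗
w3: successors {w2, w4}; Box not p there: w2:T, w4:F. ✗
w4: successors {w1}; Box not p there: w1:T. ✓
Satisfying worlds: {w4}.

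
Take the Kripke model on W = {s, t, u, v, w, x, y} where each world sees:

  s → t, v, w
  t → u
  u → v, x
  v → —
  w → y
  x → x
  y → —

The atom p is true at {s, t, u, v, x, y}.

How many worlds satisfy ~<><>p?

3

s: <><>p is T. ✗
t: <><>p is T. ✗
u: <><>p is T. ✗
v: <><>p is F. ✓
w: <><>p is F. ✓
x: <><>p is T. ✗
y: <><>p is F. ✓
Satisfying worlds: {v, w, y}.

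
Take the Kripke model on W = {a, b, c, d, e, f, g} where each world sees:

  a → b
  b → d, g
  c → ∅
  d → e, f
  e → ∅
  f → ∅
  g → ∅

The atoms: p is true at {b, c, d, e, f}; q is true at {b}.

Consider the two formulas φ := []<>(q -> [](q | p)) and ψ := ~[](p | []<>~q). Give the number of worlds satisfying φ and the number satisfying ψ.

For []<>(q -> [](q | p)):
a: successors {b}; <>(q -> [](q | p)) there: b:T. ✓
b: successors {d, g}; <>(q -> [](q | p)) there: d:T, g:F. ✗
c: no successors, so []<>(q -> [](q | p)) holds vacuously. ✓
d: successors {e, f}; <>(q -> [](q | p)) there: e:F, f:F. ✗
e: no successors, so []<>(q -> [](q | p)) holds vacuously. ✓
f: no successors, so []<>(q -> [](q | p)) holds vacuously. ✓
g: no successors, so []<>(q -> [](q | p)) holds vacuously. ✓
— 5 worlds.
For ~[](p | []<>~q):
a: [](p | []<>~q) is T. ✗
b: [](p | []<>~q) is T. ✗
c: [](p | []<>~q) is T. ✗
d: [](p | []<>~q) is T. ✗
e: [](p | []<>~q) is T. ✗
f: [](p | []<>~q) is T. ✗
g: [](p | []<>~q) is T. ✗
— 0 worlds.

5 and 0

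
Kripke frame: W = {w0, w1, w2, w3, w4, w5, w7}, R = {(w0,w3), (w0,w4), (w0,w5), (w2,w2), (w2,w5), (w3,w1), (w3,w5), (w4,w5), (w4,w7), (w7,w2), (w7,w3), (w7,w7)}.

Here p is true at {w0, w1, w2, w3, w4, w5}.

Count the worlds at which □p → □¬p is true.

w0: □p is T, □¬p is F. ✗
w1: □p is T, □¬p is T. ✓
w2: □p is T, □¬p is F. ✗
w3: □p is T, □¬p is F. ✗
w4: □p is F, □¬p is F. ✓
w5: □p is T, □¬p is T. ✓
w7: □p is F, □¬p is F. ✓
Satisfying worlds: {w1, w4, w5, w7}.

4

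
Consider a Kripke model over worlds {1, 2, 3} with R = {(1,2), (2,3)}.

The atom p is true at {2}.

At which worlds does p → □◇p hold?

{1, 3}

1: p is F, □◇p is F. ✓
2: p is T, □◇p is F. ✗
3: p is F, □◇p is T. ✓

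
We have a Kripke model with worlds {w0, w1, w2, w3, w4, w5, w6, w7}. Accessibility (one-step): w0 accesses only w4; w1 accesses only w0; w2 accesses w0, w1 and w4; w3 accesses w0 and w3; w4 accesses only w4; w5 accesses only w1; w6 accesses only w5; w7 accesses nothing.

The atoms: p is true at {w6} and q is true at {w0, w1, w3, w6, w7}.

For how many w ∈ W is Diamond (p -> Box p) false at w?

1

w0: successors {w4}; p -> Box p there: w4:T. ✓
w1: successors {w0}; p -> Box p there: w0:T. ✓
w2: successors {w0, w1, w4}; p -> Box p there: w0:T, w1:T, w4:T. ✓
w3: successors {w0, w3}; p -> Box p there: w0:T, w3:T. ✓
w4: successors {w4}; p -> Box p there: w4:T. ✓
w5: successors {w1}; p -> Box p there: w1:T. ✓
w6: successors {w5}; p -> Box p there: w5:T. ✓
w7: no successors, so Diamond (p -> Box p) fails. ✗
Satisfying worlds: {w0, w1, w2, w3, w4, w5, w6}.
So Diamond (p -> Box p) fails at the other 1 world.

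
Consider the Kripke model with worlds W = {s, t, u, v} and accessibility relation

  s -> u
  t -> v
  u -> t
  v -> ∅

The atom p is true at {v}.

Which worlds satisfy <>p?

{t}

s: successors {u}; p there: u:F. ✗
t: successors {v}; p there: v:T. ✓
u: successors {t}; p there: t:F. ✗
v: no successors, so <>p fails. ✗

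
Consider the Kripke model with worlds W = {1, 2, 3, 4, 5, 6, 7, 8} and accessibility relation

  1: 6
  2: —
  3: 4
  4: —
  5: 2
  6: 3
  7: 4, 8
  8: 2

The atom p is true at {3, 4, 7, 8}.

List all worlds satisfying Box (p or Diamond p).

{1, 2, 3, 4, 6, 7}

1: successors {6}; p or Diamond p there: 6:T. ✓
2: no successors, so Box (p or Diamond p) holds vacuously. ✓
3: successors {4}; p or Diamond p there: 4:T. ✓
4: no successors, so Box (p or Diamond p) holds vacuously. ✓
5: successors {2}; p or Diamond p there: 2:F. ✗
6: successors {3}; p or Diamond p there: 3:T. ✓
7: successors {4, 8}; p or Diamond p there: 4:T, 8:T. ✓
8: successors {2}; p or Diamond p there: 2:F. ✗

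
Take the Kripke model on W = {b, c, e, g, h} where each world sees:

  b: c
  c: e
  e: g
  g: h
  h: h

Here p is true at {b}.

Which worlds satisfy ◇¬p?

{b, c, e, g, h}

b: successors {c}; ¬p there: c:T. ✓
c: successors {e}; ¬p there: e:T. ✓
e: successors {g}; ¬p there: g:T. ✓
g: successors {h}; ¬p there: h:T. ✓
h: successors {h}; ¬p there: h:T. ✓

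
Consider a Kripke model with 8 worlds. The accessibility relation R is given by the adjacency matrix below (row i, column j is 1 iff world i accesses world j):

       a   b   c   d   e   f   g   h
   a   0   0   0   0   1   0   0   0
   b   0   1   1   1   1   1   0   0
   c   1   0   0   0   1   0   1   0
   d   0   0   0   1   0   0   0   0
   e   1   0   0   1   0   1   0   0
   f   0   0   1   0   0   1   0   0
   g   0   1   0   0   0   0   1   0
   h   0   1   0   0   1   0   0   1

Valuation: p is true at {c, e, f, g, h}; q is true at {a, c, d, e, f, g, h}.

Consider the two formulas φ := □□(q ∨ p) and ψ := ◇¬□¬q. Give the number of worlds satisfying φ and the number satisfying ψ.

For □□(q ∨ p):
a: successors {e}; □(q ∨ p) there: e:T. ✓
b: successors {b, c, d, e, f}; □(q ∨ p) there: b:F, c:T, d:T, e:T, f:T. ✗
c: successors {a, e, g}; □(q ∨ p) there: a:T, e:T, g:F. ✗
d: successors {d}; □(q ∨ p) there: d:T. ✓
e: successors {a, d, f}; □(q ∨ p) there: a:T, d:T, f:T. ✓
f: successors {c, f}; □(q ∨ p) there: c:T, f:T. ✓
g: successors {b, g}; □(q ∨ p) there: b:F, g:F. ✗
h: successors {b, e, h}; □(q ∨ p) there: b:F, e:T, h:F. ✗
— 4 worlds.
For ◇¬□¬q:
a: successors {e}; ¬□¬q there: e:T. ✓
b: successors {b, c, d, e, f}; ¬□¬q there: b:T, c:T, d:T, e:T, f:T. ✓
c: successors {a, e, g}; ¬□¬q there: a:T, e:T, g:T. ✓
d: successors {d}; ¬□¬q there: d:T. ✓
e: successors {a, d, f}; ¬□¬q there: a:T, d:T, f:T. ✓
f: successors {c, f}; ¬□¬q there: c:T, f:T. ✓
g: successors {b, g}; ¬□¬q there: b:T, g:T. ✓
h: successors {b, e, h}; ¬□¬q there: b:T, e:T, h:T. ✓
— 8 worlds.

4 and 8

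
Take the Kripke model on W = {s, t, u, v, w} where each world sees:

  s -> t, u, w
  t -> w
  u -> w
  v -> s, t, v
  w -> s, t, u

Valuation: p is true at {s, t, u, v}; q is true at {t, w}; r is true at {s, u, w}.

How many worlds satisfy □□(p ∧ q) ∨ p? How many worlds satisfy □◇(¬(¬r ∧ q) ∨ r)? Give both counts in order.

4 and 5

For □□(p ∧ q) ∨ p:
s: □□(p ∧ q) is F, p is T. ✓
t: □□(p ∧ q) is F, p is T. ✓
u: □□(p ∧ q) is F, p is T. ✓
v: □□(p ∧ q) is F, p is T. ✓
w: □□(p ∧ q) is F, p is F. ✗
— 4 worlds.
For □◇(¬(¬r ∧ q) ∨ r):
s: successors {t, u, w}; ◇(¬(¬r ∧ q) ∨ r) there: t:T, u:T, w:T. ✓
t: successors {w}; ◇(¬(¬r ∧ q) ∨ r) there: w:T. ✓
u: successors {w}; ◇(¬(¬r ∧ q) ∨ r) there: w:T. ✓
v: successors {s, t, v}; ◇(¬(¬r ∧ q) ∨ r) there: s:T, t:T, v:T. ✓
w: successors {s, t, u}; ◇(¬(¬r ∧ q) ∨ r) there: s:T, t:T, u:T. ✓
— 5 worlds.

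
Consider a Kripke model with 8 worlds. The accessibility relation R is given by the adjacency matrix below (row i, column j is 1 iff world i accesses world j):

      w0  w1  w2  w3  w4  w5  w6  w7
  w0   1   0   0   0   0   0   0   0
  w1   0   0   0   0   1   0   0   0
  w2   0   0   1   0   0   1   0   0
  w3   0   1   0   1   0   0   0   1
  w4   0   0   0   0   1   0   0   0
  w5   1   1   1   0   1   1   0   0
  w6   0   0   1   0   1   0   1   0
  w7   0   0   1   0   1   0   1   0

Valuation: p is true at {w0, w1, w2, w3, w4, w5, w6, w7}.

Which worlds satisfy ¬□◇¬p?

w0: □◇¬p is F. ✓
w1: □◇¬p is F. ✓
w2: □◇¬p is F. ✓
w3: □◇¬p is F. ✓
w4: □◇¬p is F. ✓
w5: □◇¬p is F. ✓
w6: □◇¬p is F. ✓
w7: □◇¬p is F. ✓

{w0, w1, w2, w3, w4, w5, w6, w7}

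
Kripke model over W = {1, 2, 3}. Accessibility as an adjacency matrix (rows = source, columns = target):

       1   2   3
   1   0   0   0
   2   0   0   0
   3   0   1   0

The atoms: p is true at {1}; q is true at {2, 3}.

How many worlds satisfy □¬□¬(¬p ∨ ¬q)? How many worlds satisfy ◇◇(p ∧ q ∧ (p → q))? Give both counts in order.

2 and 0

For □¬□¬(¬p ∨ ¬q):
1: no successors, so □¬□¬(¬p ∨ ¬q) holds vacuously. ✓
2: no successors, so □¬□¬(¬p ∨ ¬q) holds vacuously. ✓
3: successors {2}; ¬□¬(¬p ∨ ¬q) there: 2:F. ✗
— 2 worlds.
For ◇◇(p ∧ q ∧ (p → q)):
1: no successors, so ◇◇(p ∧ q ∧ (p → q)) fails. ✗
2: no successors, so ◇◇(p ∧ q ∧ (p → q)) fails. ✗
3: successors {2}; ◇(p ∧ q ∧ (p → q)) there: 2:F. ✗
— 0 worlds.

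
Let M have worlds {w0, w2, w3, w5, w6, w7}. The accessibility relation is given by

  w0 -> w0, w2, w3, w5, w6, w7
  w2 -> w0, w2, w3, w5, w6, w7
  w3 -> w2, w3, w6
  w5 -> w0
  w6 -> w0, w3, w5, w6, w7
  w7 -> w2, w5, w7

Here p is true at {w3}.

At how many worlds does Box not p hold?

2

w0: successors {w0, w2, w3, w5, w6, w7}; not p there: w0:T, w2:T, w3:F, w5:T, w6:T, w7:T. ✗
w2: successors {w0, w2, w3, w5, w6, w7}; not p there: w0:T, w2:T, w3:F, w5:T, w6:T, w7:T. ✗
w3: successors {w2, w3, w6}; not p there: w2:T, w3:F, w6:T. ✗
w5: successors {w0}; not p there: w0:T. ✓
w6: successors {w0, w3, w5, w6, w7}; not p there: w0:T, w3:F, w5:T, w6:T, w7:T. ✗
w7: successors {w2, w5, w7}; not p there: w2:T, w5:T, w7:T. ✓
Satisfying worlds: {w5, w7}.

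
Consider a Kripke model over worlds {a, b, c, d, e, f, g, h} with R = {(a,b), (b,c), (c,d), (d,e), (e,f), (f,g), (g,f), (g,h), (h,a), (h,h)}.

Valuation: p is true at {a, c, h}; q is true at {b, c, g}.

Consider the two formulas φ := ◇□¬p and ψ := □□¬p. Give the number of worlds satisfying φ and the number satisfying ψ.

6 and 4

For ◇□¬p:
a: successors {b}; □¬p there: b:F. ✗
b: successors {c}; □¬p there: c:T. ✓
c: successors {d}; □¬p there: d:T. ✓
d: successors {e}; □¬p there: e:T. ✓
e: successors {f}; □¬p there: f:T. ✓
f: successors {g}; □¬p there: g:F. ✗
g: successors {f, h}; □¬p there: f:T, h:F. ✓
h: successors {a, h}; □¬p there: a:T, h:F. ✓
— 6 worlds.
For □□¬p:
a: successors {b}; □¬p there: b:F. ✗
b: successors {c}; □¬p there: c:T. ✓
c: successors {d}; □¬p there: d:T. ✓
d: successors {e}; □¬p there: e:T. ✓
e: successors {f}; □¬p there: f:T. ✓
f: successors {g}; □¬p there: g:F. ✗
g: successors {f, h}; □¬p there: f:T, h:F. ✗
h: successors {a, h}; □¬p there: a:T, h:F. ✗
— 4 worlds.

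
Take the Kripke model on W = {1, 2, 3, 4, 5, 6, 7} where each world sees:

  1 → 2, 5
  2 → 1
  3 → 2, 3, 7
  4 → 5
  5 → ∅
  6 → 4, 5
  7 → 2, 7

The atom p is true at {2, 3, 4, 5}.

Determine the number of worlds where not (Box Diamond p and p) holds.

1: Box Diamond p and p is F. ✓
2: Box Diamond p and p is T. ✗
3: Box Diamond p and p is F. ✓
4: Box Diamond p and p is F. ✓
5: Box Diamond p and p is T. ✗
6: Box Diamond p and p is F. ✓
7: Box Diamond p and p is F. ✓
Satisfying worlds: {1, 3, 4, 6, 7}.

5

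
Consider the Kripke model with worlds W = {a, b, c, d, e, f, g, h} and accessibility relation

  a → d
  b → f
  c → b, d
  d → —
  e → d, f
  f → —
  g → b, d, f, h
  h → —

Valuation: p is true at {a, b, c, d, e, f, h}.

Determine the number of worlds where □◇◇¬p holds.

3

a: successors {d}; ◇◇¬p there: d:F. ✗
b: successors {f}; ◇◇¬p there: f:F. ✗
c: successors {b, d}; ◇◇¬p there: b:F, d:F. ✗
d: no successors, so □◇◇¬p holds vacuously. ✓
e: successors {d, f}; ◇◇¬p there: d:F, f:F. ✗
f: no successors, so □◇◇¬p holds vacuously. ✓
g: successors {b, d, f, h}; ◇◇¬p there: b:F, d:F, f:F, h:F. ✗
h: no successors, so □◇◇¬p holds vacuously. ✓
Satisfying worlds: {d, f, h}.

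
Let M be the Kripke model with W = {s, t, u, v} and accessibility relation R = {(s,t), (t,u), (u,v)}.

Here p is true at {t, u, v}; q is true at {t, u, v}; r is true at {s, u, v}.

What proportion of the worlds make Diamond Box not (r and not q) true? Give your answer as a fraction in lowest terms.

3/4

s: successors {t}; Box not (r and not q) there: t:T. ✓
t: successors {u}; Box not (r and not q) there: u:T. ✓
u: successors {v}; Box not (r and not q) there: v:T. ✓
v: no successors, so Diamond Box not (r and not q) fails. ✗
That's 3 of 4 worlds, so 3/4.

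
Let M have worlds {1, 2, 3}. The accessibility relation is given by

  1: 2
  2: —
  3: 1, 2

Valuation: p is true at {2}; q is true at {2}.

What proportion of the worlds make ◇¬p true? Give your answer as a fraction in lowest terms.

1/3

1: successors {2}; ¬p there: 2:F. ✗
2: no successors, so ◇¬p fails. ✗
3: successors {1, 2}; ¬p there: 1:T, 2:F. ✓
That's 1 of 3 worlds, so 1/3.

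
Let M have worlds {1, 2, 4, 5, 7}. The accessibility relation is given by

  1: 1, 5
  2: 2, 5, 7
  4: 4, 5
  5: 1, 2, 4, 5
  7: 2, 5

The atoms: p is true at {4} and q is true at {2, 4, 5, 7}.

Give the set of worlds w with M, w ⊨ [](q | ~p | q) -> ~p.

1: [](q | ~p | q) is T, ~p is T. ✓
2: [](q | ~p | q) is T, ~p is T. ✓
4: [](q | ~p | q) is T, ~p is F. ✗
5: [](q | ~p | q) is T, ~p is T. ✓
7: [](q | ~p | q) is T, ~p is T. ✓

{1, 2, 5, 7}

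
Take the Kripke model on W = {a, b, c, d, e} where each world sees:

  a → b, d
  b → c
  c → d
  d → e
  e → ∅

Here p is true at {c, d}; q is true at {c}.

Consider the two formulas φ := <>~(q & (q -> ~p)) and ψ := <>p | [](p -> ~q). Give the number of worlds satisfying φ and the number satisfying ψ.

4 and 5

For <>~(q & (q -> ~p)):
a: successors {b, d}; ~(q & (q -> ~p)) there: b:T, d:T. ✓
b: successors {c}; ~(q & (q -> ~p)) there: c:T. ✓
c: successors {d}; ~(q & (q -> ~p)) there: d:T. ✓
d: successors {e}; ~(q & (q -> ~p)) there: e:T. ✓
e: no successors, so <>~(q & (q -> ~p)) fails. ✗
— 4 worlds.
For <>p | [](p -> ~q):
a: <>p is T, [](p -> ~q) is T. ✓
b: <>p is T, [](p -> ~q) is F. ✓
c: <>p is T, [](p -> ~q) is T. ✓
d: <>p is F, [](p -> ~q) is T. ✓
e: <>p is F, [](p -> ~q) is T. ✓
— 5 worlds.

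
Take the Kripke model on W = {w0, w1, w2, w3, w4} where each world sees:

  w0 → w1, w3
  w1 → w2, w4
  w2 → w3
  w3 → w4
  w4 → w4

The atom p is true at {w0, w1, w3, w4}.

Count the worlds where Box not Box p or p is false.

w0: Box not Box p is F, p is T. ✓
w1: Box not Box p is F, p is T. ✓
w2: Box not Box p is F, p is F. ✗
w3: Box not Box p is F, p is T. ✓
w4: Box not Box p is F, p is T. ✓
Satisfying worlds: {w0, w1, w3, w4}.
So Box not Box p or p fails at the other 1 world.

1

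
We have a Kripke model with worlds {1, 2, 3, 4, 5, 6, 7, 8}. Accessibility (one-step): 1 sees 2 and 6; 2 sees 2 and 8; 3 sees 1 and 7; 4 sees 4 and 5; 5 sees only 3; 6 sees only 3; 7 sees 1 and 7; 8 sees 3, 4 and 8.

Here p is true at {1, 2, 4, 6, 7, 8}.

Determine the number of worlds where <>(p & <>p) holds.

1: successors {2, 6}; p & <>p there: 2:T, 6:F. ✓
2: successors {2, 8}; p & <>p there: 2:T, 8:T. ✓
3: successors {1, 7}; p & <>p there: 1:T, 7:T. ✓
4: successors {4, 5}; p & <>p there: 4:T, 5:F. ✓
5: successors {3}; p & <>p there: 3:F. ✗
6: successors {3}; p & <>p there: 3:F. ✗
7: successors {1, 7}; p & <>p there: 1:T, 7:T. ✓
8: successors {3, 4, 8}; p & <>p there: 3:F, 4:T, 8:T. ✓
Satisfying worlds: {1, 2, 3, 4, 7, 8}.

6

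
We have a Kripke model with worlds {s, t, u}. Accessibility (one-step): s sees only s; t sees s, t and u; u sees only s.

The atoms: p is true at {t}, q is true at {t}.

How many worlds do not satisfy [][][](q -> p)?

0

s: successors {s}; [][](q -> p) there: s:T. ✓
t: successors {s, t, u}; [][](q -> p) there: s:T, t:T, u:T. ✓
u: successors {s}; [][](q -> p) there: s:T. ✓
Satisfying worlds: {s, t, u}.
So [][][](q -> p) fails at the other 0 worlds.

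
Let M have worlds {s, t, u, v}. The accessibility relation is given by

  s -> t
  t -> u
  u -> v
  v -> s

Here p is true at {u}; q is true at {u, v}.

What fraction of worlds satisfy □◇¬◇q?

s: successors {t}; ◇¬◇q there: t:F. ✗
t: successors {u}; ◇¬◇q there: u:T. ✓
u: successors {v}; ◇¬◇q there: v:T. ✓
v: successors {s}; ◇¬◇q there: s:F. ✗
That's 2 of 4 worlds, so 2/4 = 1/2.

1/2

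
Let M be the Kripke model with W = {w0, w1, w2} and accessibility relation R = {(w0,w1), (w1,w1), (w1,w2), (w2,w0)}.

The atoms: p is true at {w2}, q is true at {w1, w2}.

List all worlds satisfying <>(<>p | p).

w0: successors {w1}; <>p | p there: w1:T. ✓
w1: successors {w1, w2}; <>p | p there: w1:T, w2:T. ✓
w2: successors {w0}; <>p | p there: w0:F. ✗

{w0, w1}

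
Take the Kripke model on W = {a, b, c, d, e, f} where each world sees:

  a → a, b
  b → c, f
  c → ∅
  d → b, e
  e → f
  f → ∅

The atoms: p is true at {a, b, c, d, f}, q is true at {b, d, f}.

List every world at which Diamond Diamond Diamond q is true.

{a}

a: successors {a, b}; Diamond Diamond q there: a:T, b:F. ✓
b: successors {c, f}; Diamond Diamond q there: c:F, f:F. ✗
c: no successors, so Diamond Diamond Diamond q fails. ✗
d: successors {b, e}; Diamond Diamond q there: b:F, e:F. ✗
e: successors {f}; Diamond Diamond q there: f:F. ✗
f: no successors, so Diamond Diamond Diamond q fails. ✗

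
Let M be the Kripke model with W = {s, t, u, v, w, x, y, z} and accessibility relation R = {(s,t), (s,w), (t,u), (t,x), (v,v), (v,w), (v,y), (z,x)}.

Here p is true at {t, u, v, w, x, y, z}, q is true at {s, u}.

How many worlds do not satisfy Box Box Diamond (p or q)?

2

s: successors {t, w}; Box Diamond (p or q) there: t:F, w:T. ✗
t: successors {u, x}; Box Diamond (p or q) there: u:T, x:T. ✓
u: no successors, so Box Box Diamond (p or q) holds vacuously. ✓
v: successors {v, w, y}; Box Diamond (p or q) there: v:F, w:T, y:T. ✗
w: no successors, so Box Box Diamond (p or q) holds vacuously. ✓
x: no successors, so Box Box Diamond (p or q) holds vacuously. ✓
y: no successors, so Box Box Diamond (p or q) holds vacuously. ✓
z: successors {x}; Box Diamond (p or q) there: x:T. ✓
Satisfying worlds: {t, u, w, x, y, z}.
So Box Box Diamond (p or q) fails at the other 2 worlds.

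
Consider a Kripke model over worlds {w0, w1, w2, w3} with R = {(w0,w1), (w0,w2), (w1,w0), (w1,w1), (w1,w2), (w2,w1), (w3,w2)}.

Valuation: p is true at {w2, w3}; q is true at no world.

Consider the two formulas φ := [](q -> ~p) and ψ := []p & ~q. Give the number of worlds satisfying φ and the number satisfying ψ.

For [](q -> ~p):
w0: successors {w1, w2}; q -> ~p there: w1:T, w2:T. ✓
w1: successors {w0, w1, w2}; q -> ~p there: w0:T, w1:T, w2:T. ✓
w2: successors {w1}; q -> ~p there: w1:T. ✓
w3: successors {w2}; q -> ~p there: w2:T. ✓
— 4 worlds.
For []p & ~q:
w0: []p is F, ~q is T. ✗
w1: []p is F, ~q is T. ✗
w2: []p is F, ~q is T. ✗
w3: []p is T, ~q is T. ✓
— 1 world.

4 and 1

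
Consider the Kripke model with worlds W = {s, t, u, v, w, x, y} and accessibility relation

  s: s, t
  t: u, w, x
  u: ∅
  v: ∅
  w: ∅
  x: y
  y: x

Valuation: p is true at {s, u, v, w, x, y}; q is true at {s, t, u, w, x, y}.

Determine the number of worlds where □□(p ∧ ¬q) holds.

3

s: successors {s, t}; □(p ∧ ¬q) there: s:F, t:F. ✗
t: successors {u, w, x}; □(p ∧ ¬q) there: u:T, w:T, x:F. ✗
u: no successors, so □□(p ∧ ¬q) holds vacuously. ✓
v: no successors, so □□(p ∧ ¬q) holds vacuously. ✓
w: no successors, so □□(p ∧ ¬q) holds vacuously. ✓
x: successors {y}; □(p ∧ ¬q) there: y:F. ✗
y: successors {x}; □(p ∧ ¬q) there: x:F. ✗
Satisfying worlds: {u, v, w}.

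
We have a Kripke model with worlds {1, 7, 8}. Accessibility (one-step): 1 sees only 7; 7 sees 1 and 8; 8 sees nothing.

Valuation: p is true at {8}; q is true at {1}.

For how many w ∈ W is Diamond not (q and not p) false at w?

1

1: successors {7}; not (q and not p) there: 7:T. ✓
7: successors {1, 8}; not (q and not p) there: 1:F, 8:T. ✓
8: no successors, so Diamond not (q and not p) fails. ✗
Satisfying worlds: {1, 7}.
So Diamond not (q and not p) fails at the other 1 world.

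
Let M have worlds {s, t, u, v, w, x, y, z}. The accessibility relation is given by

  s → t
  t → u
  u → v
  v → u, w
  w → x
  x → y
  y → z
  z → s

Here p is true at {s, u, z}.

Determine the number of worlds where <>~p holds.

s: successors {t}; ~p there: t:T. ✓
t: successors {u}; ~p there: u:F. ✗
u: successors {v}; ~p there: v:T. ✓
v: successors {u, w}; ~p there: u:F, w:T. ✓
w: successors {x}; ~p there: x:T. ✓
x: successors {y}; ~p there: y:T. ✓
y: successors {z}; ~p there: z:F. ✗
z: successors {s}; ~p there: s:F. ✗
Satisfying worlds: {s, u, v, w, x}.

5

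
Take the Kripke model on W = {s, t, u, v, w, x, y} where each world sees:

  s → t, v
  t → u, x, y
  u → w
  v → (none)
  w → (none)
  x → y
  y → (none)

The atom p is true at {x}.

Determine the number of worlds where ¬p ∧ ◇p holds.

s: ¬p is T, ◇p is F. ✗
t: ¬p is T, ◇p is T. ✓
u: ¬p is T, ◇p is F. ✗
v: ¬p is T, ◇p is F. ✗
w: ¬p is T, ◇p is F. ✗
x: ¬p is F, ◇p is F. ✗
y: ¬p is T, ◇p is F. ✗
Satisfying worlds: {t}.

1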